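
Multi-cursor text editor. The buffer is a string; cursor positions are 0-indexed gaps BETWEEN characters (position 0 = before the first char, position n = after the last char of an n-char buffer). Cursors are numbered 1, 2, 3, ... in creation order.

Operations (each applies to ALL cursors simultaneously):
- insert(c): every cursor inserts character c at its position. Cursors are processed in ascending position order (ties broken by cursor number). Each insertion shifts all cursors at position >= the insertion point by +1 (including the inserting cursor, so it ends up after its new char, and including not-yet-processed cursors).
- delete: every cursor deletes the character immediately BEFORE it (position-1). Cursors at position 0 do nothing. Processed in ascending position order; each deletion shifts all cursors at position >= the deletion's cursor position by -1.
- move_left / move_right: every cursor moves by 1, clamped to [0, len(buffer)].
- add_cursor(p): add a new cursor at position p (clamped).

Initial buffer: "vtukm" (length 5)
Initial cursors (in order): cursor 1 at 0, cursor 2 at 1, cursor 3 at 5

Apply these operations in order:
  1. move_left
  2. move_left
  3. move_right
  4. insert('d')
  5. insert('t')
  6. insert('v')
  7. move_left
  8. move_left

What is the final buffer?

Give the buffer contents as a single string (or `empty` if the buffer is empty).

Answer: vddttvvtukdtvm

Derivation:
After op 1 (move_left): buffer="vtukm" (len 5), cursors c1@0 c2@0 c3@4, authorship .....
After op 2 (move_left): buffer="vtukm" (len 5), cursors c1@0 c2@0 c3@3, authorship .....
After op 3 (move_right): buffer="vtukm" (len 5), cursors c1@1 c2@1 c3@4, authorship .....
After op 4 (insert('d')): buffer="vddtukdm" (len 8), cursors c1@3 c2@3 c3@7, authorship .12...3.
After op 5 (insert('t')): buffer="vddtttukdtm" (len 11), cursors c1@5 c2@5 c3@10, authorship .1212...33.
After op 6 (insert('v')): buffer="vddttvvtukdtvm" (len 14), cursors c1@7 c2@7 c3@13, authorship .121212...333.
After op 7 (move_left): buffer="vddttvvtukdtvm" (len 14), cursors c1@6 c2@6 c3@12, authorship .121212...333.
After op 8 (move_left): buffer="vddttvvtukdtvm" (len 14), cursors c1@5 c2@5 c3@11, authorship .121212...333.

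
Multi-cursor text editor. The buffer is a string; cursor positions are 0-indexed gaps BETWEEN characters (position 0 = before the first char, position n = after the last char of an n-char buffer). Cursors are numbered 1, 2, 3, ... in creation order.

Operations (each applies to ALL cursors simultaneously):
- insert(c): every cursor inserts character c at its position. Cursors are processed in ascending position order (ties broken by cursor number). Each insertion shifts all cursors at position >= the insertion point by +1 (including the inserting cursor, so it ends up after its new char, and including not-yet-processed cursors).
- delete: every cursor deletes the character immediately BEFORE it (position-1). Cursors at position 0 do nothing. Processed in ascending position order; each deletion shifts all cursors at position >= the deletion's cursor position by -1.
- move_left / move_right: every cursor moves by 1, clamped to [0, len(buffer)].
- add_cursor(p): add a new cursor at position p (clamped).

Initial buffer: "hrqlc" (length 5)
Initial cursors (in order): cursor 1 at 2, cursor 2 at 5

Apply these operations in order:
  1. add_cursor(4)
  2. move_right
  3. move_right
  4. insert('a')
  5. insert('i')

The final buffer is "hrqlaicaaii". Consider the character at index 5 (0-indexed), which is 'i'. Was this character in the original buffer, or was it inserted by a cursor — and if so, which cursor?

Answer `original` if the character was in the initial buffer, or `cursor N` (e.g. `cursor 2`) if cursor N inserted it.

Answer: cursor 1

Derivation:
After op 1 (add_cursor(4)): buffer="hrqlc" (len 5), cursors c1@2 c3@4 c2@5, authorship .....
After op 2 (move_right): buffer="hrqlc" (len 5), cursors c1@3 c2@5 c3@5, authorship .....
After op 3 (move_right): buffer="hrqlc" (len 5), cursors c1@4 c2@5 c3@5, authorship .....
After op 4 (insert('a')): buffer="hrqlacaa" (len 8), cursors c1@5 c2@8 c3@8, authorship ....1.23
After op 5 (insert('i')): buffer="hrqlaicaaii" (len 11), cursors c1@6 c2@11 c3@11, authorship ....11.2323
Authorship (.=original, N=cursor N): . . . . 1 1 . 2 3 2 3
Index 5: author = 1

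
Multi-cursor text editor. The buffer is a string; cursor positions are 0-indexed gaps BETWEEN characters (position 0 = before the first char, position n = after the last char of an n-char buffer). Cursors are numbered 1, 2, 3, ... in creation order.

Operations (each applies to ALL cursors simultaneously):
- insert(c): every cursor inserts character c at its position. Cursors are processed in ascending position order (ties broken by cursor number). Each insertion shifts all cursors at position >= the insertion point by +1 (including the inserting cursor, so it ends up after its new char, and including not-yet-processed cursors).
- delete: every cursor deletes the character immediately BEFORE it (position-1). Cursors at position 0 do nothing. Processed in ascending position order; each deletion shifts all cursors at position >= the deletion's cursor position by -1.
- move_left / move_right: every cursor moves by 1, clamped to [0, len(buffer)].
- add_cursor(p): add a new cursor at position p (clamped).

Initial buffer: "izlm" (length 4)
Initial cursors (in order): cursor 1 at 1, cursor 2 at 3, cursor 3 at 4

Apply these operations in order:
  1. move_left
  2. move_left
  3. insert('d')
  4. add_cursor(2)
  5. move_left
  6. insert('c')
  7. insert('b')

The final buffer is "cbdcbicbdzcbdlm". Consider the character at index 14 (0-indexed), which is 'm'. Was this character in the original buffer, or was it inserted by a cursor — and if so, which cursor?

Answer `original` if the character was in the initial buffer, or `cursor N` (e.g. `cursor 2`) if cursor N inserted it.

Answer: original

Derivation:
After op 1 (move_left): buffer="izlm" (len 4), cursors c1@0 c2@2 c3@3, authorship ....
After op 2 (move_left): buffer="izlm" (len 4), cursors c1@0 c2@1 c3@2, authorship ....
After op 3 (insert('d')): buffer="didzdlm" (len 7), cursors c1@1 c2@3 c3@5, authorship 1.2.3..
After op 4 (add_cursor(2)): buffer="didzdlm" (len 7), cursors c1@1 c4@2 c2@3 c3@5, authorship 1.2.3..
After op 5 (move_left): buffer="didzdlm" (len 7), cursors c1@0 c4@1 c2@2 c3@4, authorship 1.2.3..
After op 6 (insert('c')): buffer="cdcicdzcdlm" (len 11), cursors c1@1 c4@3 c2@5 c3@8, authorship 114.22.33..
After op 7 (insert('b')): buffer="cbdcbicbdzcbdlm" (len 15), cursors c1@2 c4@5 c2@8 c3@12, authorship 11144.222.333..
Authorship (.=original, N=cursor N): 1 1 1 4 4 . 2 2 2 . 3 3 3 . .
Index 14: author = original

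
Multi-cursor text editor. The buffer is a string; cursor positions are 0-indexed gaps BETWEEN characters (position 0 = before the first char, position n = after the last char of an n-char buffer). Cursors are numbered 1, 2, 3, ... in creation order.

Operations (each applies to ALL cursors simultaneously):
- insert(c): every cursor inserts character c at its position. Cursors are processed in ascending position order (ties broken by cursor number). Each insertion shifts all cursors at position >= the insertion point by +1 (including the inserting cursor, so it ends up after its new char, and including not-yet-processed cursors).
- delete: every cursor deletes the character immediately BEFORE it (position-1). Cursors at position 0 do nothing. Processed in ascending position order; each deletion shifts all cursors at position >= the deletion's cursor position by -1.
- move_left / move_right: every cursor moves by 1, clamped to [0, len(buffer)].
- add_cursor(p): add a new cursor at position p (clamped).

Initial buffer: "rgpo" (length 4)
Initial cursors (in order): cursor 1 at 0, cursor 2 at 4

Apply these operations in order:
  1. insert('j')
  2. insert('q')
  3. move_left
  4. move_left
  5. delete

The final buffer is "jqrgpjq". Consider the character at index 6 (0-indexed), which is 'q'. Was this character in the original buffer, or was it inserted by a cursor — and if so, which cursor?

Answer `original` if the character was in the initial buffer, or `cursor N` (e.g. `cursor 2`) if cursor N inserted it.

After op 1 (insert('j')): buffer="jrgpoj" (len 6), cursors c1@1 c2@6, authorship 1....2
After op 2 (insert('q')): buffer="jqrgpojq" (len 8), cursors c1@2 c2@8, authorship 11....22
After op 3 (move_left): buffer="jqrgpojq" (len 8), cursors c1@1 c2@7, authorship 11....22
After op 4 (move_left): buffer="jqrgpojq" (len 8), cursors c1@0 c2@6, authorship 11....22
After op 5 (delete): buffer="jqrgpjq" (len 7), cursors c1@0 c2@5, authorship 11...22
Authorship (.=original, N=cursor N): 1 1 . . . 2 2
Index 6: author = 2

Answer: cursor 2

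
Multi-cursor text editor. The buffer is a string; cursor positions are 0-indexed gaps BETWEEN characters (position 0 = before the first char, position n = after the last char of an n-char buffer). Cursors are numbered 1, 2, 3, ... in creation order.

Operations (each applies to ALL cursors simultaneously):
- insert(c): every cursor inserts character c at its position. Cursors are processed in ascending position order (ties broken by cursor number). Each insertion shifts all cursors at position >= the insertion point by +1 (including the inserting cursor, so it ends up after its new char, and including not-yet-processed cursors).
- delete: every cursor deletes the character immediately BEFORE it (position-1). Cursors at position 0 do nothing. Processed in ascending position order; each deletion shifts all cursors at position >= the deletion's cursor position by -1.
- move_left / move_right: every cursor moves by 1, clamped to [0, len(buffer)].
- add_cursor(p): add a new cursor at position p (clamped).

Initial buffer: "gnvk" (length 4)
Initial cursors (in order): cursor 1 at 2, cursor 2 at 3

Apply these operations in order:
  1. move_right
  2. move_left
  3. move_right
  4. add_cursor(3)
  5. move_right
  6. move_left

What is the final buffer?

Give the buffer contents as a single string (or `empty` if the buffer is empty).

After op 1 (move_right): buffer="gnvk" (len 4), cursors c1@3 c2@4, authorship ....
After op 2 (move_left): buffer="gnvk" (len 4), cursors c1@2 c2@3, authorship ....
After op 3 (move_right): buffer="gnvk" (len 4), cursors c1@3 c2@4, authorship ....
After op 4 (add_cursor(3)): buffer="gnvk" (len 4), cursors c1@3 c3@3 c2@4, authorship ....
After op 5 (move_right): buffer="gnvk" (len 4), cursors c1@4 c2@4 c3@4, authorship ....
After op 6 (move_left): buffer="gnvk" (len 4), cursors c1@3 c2@3 c3@3, authorship ....

Answer: gnvk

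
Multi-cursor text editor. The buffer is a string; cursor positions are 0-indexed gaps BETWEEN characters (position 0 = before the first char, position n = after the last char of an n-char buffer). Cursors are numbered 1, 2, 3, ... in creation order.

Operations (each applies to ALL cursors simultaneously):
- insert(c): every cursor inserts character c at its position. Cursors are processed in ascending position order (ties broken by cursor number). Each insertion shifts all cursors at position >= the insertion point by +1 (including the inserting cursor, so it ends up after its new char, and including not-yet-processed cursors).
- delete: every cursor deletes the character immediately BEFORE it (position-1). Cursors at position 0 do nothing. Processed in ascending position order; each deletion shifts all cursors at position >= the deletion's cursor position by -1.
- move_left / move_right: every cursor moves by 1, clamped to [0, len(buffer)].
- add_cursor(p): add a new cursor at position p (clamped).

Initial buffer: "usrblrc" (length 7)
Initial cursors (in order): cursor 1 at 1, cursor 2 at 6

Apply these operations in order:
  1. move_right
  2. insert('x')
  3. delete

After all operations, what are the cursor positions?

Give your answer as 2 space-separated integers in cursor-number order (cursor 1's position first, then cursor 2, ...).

After op 1 (move_right): buffer="usrblrc" (len 7), cursors c1@2 c2@7, authorship .......
After op 2 (insert('x')): buffer="usxrblrcx" (len 9), cursors c1@3 c2@9, authorship ..1.....2
After op 3 (delete): buffer="usrblrc" (len 7), cursors c1@2 c2@7, authorship .......

Answer: 2 7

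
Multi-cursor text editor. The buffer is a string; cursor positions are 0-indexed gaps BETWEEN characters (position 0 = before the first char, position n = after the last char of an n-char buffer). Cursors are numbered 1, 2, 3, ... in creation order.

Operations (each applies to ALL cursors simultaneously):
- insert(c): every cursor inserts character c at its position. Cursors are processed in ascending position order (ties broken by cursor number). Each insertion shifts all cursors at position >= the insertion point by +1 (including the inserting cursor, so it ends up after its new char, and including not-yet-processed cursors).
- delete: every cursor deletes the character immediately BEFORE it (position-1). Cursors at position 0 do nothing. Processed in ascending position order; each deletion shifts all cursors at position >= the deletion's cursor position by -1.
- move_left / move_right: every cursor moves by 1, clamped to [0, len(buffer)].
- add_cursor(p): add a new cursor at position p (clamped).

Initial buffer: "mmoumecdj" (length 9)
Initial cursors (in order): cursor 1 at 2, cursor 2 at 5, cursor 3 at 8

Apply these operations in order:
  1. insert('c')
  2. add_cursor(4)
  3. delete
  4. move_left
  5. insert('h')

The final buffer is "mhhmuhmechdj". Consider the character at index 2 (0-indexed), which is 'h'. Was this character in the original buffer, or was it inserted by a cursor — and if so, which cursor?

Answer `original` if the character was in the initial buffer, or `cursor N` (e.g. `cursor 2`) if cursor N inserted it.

Answer: cursor 4

Derivation:
After op 1 (insert('c')): buffer="mmcoumcecdcj" (len 12), cursors c1@3 c2@7 c3@11, authorship ..1...2...3.
After op 2 (add_cursor(4)): buffer="mmcoumcecdcj" (len 12), cursors c1@3 c4@4 c2@7 c3@11, authorship ..1...2...3.
After op 3 (delete): buffer="mmumecdj" (len 8), cursors c1@2 c4@2 c2@4 c3@7, authorship ........
After op 4 (move_left): buffer="mmumecdj" (len 8), cursors c1@1 c4@1 c2@3 c3@6, authorship ........
After op 5 (insert('h')): buffer="mhhmuhmechdj" (len 12), cursors c1@3 c4@3 c2@6 c3@10, authorship .14..2...3..
Authorship (.=original, N=cursor N): . 1 4 . . 2 . . . 3 . .
Index 2: author = 4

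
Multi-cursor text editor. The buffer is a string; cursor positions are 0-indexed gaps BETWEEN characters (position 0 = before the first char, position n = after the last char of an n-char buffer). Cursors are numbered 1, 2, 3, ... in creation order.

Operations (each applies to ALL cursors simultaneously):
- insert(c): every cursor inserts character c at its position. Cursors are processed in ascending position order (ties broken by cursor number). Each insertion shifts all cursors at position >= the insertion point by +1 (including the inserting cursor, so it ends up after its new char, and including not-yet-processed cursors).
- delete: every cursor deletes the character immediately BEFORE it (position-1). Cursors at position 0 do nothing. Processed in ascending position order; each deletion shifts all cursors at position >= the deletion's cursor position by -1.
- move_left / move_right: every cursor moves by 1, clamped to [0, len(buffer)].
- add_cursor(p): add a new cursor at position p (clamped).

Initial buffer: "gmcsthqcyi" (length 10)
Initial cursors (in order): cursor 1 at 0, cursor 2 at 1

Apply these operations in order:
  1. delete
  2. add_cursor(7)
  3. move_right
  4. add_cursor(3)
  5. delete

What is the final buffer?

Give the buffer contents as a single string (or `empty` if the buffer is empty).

After op 1 (delete): buffer="mcsthqcyi" (len 9), cursors c1@0 c2@0, authorship .........
After op 2 (add_cursor(7)): buffer="mcsthqcyi" (len 9), cursors c1@0 c2@0 c3@7, authorship .........
After op 3 (move_right): buffer="mcsthqcyi" (len 9), cursors c1@1 c2@1 c3@8, authorship .........
After op 4 (add_cursor(3)): buffer="mcsthqcyi" (len 9), cursors c1@1 c2@1 c4@3 c3@8, authorship .........
After op 5 (delete): buffer="cthqci" (len 6), cursors c1@0 c2@0 c4@1 c3@5, authorship ......

Answer: cthqci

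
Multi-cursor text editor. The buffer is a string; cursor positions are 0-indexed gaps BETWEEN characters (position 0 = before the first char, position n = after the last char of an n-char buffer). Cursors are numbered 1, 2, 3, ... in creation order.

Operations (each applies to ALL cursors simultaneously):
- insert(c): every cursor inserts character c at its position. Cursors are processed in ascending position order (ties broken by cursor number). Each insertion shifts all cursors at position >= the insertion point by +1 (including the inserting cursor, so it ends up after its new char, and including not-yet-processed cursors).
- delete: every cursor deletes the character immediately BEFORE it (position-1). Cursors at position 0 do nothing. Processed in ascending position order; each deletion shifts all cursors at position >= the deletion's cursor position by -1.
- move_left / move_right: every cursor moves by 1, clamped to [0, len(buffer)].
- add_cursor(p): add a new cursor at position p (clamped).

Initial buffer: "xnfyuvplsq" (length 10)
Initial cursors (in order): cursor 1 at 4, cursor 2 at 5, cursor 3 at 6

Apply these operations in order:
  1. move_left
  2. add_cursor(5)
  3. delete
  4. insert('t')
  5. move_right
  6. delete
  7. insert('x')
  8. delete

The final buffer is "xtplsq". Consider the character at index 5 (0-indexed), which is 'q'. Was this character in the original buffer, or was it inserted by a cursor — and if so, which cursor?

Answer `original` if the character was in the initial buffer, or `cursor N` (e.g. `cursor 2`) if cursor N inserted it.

After op 1 (move_left): buffer="xnfyuvplsq" (len 10), cursors c1@3 c2@4 c3@5, authorship ..........
After op 2 (add_cursor(5)): buffer="xnfyuvplsq" (len 10), cursors c1@3 c2@4 c3@5 c4@5, authorship ..........
After op 3 (delete): buffer="xvplsq" (len 6), cursors c1@1 c2@1 c3@1 c4@1, authorship ......
After op 4 (insert('t')): buffer="xttttvplsq" (len 10), cursors c1@5 c2@5 c3@5 c4@5, authorship .1234.....
After op 5 (move_right): buffer="xttttvplsq" (len 10), cursors c1@6 c2@6 c3@6 c4@6, authorship .1234.....
After op 6 (delete): buffer="xtplsq" (len 6), cursors c1@2 c2@2 c3@2 c4@2, authorship .1....
After op 7 (insert('x')): buffer="xtxxxxplsq" (len 10), cursors c1@6 c2@6 c3@6 c4@6, authorship .11234....
After op 8 (delete): buffer="xtplsq" (len 6), cursors c1@2 c2@2 c3@2 c4@2, authorship .1....
Authorship (.=original, N=cursor N): . 1 . . . .
Index 5: author = original

Answer: original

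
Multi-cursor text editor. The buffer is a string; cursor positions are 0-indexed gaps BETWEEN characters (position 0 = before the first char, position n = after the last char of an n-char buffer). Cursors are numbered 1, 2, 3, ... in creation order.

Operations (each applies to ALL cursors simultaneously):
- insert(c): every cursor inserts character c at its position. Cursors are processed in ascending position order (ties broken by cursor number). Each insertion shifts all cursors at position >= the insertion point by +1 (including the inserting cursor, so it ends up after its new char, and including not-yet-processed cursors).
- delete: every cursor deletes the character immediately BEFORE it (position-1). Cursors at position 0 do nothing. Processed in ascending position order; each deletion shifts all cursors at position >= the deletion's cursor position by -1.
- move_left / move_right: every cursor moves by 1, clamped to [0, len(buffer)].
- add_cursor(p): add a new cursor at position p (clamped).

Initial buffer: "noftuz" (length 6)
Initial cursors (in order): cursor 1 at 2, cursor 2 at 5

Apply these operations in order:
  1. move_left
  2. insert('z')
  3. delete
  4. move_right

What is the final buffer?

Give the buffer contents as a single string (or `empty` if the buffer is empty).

After op 1 (move_left): buffer="noftuz" (len 6), cursors c1@1 c2@4, authorship ......
After op 2 (insert('z')): buffer="nzoftzuz" (len 8), cursors c1@2 c2@6, authorship .1...2..
After op 3 (delete): buffer="noftuz" (len 6), cursors c1@1 c2@4, authorship ......
After op 4 (move_right): buffer="noftuz" (len 6), cursors c1@2 c2@5, authorship ......

Answer: noftuz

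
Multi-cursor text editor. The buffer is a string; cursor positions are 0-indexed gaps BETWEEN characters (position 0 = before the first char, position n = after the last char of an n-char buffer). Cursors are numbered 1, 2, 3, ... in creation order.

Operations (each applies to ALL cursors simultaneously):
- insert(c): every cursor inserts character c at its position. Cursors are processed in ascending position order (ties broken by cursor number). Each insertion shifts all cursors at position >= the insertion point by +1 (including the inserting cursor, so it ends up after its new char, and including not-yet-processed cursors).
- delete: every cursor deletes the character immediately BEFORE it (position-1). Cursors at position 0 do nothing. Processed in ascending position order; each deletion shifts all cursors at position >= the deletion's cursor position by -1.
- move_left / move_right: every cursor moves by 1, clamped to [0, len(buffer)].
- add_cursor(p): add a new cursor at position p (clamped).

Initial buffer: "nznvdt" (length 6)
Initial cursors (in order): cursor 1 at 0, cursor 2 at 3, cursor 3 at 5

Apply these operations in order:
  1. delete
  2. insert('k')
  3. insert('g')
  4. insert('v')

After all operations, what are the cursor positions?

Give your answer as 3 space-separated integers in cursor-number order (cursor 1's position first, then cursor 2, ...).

Answer: 3 8 12

Derivation:
After op 1 (delete): buffer="nzvt" (len 4), cursors c1@0 c2@2 c3@3, authorship ....
After op 2 (insert('k')): buffer="knzkvkt" (len 7), cursors c1@1 c2@4 c3@6, authorship 1..2.3.
After op 3 (insert('g')): buffer="kgnzkgvkgt" (len 10), cursors c1@2 c2@6 c3@9, authorship 11..22.33.
After op 4 (insert('v')): buffer="kgvnzkgvvkgvt" (len 13), cursors c1@3 c2@8 c3@12, authorship 111..222.333.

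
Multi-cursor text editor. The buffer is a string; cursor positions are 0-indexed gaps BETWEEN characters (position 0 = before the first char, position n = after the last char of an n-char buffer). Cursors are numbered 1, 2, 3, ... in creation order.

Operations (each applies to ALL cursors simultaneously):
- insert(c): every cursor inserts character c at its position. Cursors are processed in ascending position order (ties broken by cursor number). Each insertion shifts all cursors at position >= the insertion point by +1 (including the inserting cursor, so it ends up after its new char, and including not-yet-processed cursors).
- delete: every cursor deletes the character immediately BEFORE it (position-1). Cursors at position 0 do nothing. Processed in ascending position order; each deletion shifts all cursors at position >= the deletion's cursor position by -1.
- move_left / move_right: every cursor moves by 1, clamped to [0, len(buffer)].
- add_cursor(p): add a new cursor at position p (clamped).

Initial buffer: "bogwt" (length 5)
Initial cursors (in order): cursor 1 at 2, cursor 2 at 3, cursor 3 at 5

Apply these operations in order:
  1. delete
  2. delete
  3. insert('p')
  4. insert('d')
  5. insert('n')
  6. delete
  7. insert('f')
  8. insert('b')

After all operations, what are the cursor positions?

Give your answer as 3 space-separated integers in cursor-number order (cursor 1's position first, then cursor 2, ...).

After op 1 (delete): buffer="bw" (len 2), cursors c1@1 c2@1 c3@2, authorship ..
After op 2 (delete): buffer="" (len 0), cursors c1@0 c2@0 c3@0, authorship 
After op 3 (insert('p')): buffer="ppp" (len 3), cursors c1@3 c2@3 c3@3, authorship 123
After op 4 (insert('d')): buffer="pppddd" (len 6), cursors c1@6 c2@6 c3@6, authorship 123123
After op 5 (insert('n')): buffer="pppdddnnn" (len 9), cursors c1@9 c2@9 c3@9, authorship 123123123
After op 6 (delete): buffer="pppddd" (len 6), cursors c1@6 c2@6 c3@6, authorship 123123
After op 7 (insert('f')): buffer="pppdddfff" (len 9), cursors c1@9 c2@9 c3@9, authorship 123123123
After op 8 (insert('b')): buffer="pppdddfffbbb" (len 12), cursors c1@12 c2@12 c3@12, authorship 123123123123

Answer: 12 12 12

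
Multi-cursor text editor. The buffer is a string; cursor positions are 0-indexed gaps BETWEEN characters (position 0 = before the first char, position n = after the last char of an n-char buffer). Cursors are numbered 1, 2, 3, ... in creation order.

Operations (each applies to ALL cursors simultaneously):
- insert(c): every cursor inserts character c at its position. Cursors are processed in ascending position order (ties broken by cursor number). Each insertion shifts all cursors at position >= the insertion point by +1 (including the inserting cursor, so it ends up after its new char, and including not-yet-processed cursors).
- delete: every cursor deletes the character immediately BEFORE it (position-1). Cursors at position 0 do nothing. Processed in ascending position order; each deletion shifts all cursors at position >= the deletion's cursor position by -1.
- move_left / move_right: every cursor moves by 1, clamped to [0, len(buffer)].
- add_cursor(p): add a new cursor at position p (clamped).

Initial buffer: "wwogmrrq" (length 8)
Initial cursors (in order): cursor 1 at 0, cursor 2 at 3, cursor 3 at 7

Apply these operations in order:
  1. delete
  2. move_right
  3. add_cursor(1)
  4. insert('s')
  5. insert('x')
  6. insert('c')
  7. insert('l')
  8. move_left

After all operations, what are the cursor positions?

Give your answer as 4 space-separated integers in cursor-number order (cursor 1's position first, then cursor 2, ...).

After op 1 (delete): buffer="wwgmrq" (len 6), cursors c1@0 c2@2 c3@5, authorship ......
After op 2 (move_right): buffer="wwgmrq" (len 6), cursors c1@1 c2@3 c3@6, authorship ......
After op 3 (add_cursor(1)): buffer="wwgmrq" (len 6), cursors c1@1 c4@1 c2@3 c3@6, authorship ......
After op 4 (insert('s')): buffer="wsswgsmrqs" (len 10), cursors c1@3 c4@3 c2@6 c3@10, authorship .14..2...3
After op 5 (insert('x')): buffer="wssxxwgsxmrqsx" (len 14), cursors c1@5 c4@5 c2@9 c3@14, authorship .1414..22...33
After op 6 (insert('c')): buffer="wssxxccwgsxcmrqsxc" (len 18), cursors c1@7 c4@7 c2@12 c3@18, authorship .141414..222...333
After op 7 (insert('l')): buffer="wssxxccllwgsxclmrqsxcl" (len 22), cursors c1@9 c4@9 c2@15 c3@22, authorship .14141414..2222...3333
After op 8 (move_left): buffer="wssxxccllwgsxclmrqsxcl" (len 22), cursors c1@8 c4@8 c2@14 c3@21, authorship .14141414..2222...3333

Answer: 8 14 21 8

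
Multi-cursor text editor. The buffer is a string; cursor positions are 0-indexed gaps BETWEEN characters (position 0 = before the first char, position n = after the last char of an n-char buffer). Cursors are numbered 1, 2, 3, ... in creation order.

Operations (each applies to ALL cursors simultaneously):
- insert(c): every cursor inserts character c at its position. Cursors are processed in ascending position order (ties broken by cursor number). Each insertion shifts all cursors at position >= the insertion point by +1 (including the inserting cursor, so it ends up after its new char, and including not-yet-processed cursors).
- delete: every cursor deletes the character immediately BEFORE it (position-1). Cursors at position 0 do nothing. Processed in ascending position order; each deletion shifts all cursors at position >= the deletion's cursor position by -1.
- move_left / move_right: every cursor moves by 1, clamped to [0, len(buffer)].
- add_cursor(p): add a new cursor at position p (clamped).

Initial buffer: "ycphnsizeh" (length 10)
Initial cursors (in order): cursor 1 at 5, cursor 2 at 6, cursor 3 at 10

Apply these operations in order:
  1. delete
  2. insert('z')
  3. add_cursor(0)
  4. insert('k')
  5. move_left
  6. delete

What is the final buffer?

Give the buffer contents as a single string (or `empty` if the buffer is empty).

Answer: kycphzkizek

Derivation:
After op 1 (delete): buffer="ycphize" (len 7), cursors c1@4 c2@4 c3@7, authorship .......
After op 2 (insert('z')): buffer="ycphzzizez" (len 10), cursors c1@6 c2@6 c3@10, authorship ....12...3
After op 3 (add_cursor(0)): buffer="ycphzzizez" (len 10), cursors c4@0 c1@6 c2@6 c3@10, authorship ....12...3
After op 4 (insert('k')): buffer="kycphzzkkizezk" (len 14), cursors c4@1 c1@9 c2@9 c3@14, authorship 4....1212...33
After op 5 (move_left): buffer="kycphzzkkizezk" (len 14), cursors c4@0 c1@8 c2@8 c3@13, authorship 4....1212...33
After op 6 (delete): buffer="kycphzkizek" (len 11), cursors c4@0 c1@6 c2@6 c3@10, authorship 4....12...3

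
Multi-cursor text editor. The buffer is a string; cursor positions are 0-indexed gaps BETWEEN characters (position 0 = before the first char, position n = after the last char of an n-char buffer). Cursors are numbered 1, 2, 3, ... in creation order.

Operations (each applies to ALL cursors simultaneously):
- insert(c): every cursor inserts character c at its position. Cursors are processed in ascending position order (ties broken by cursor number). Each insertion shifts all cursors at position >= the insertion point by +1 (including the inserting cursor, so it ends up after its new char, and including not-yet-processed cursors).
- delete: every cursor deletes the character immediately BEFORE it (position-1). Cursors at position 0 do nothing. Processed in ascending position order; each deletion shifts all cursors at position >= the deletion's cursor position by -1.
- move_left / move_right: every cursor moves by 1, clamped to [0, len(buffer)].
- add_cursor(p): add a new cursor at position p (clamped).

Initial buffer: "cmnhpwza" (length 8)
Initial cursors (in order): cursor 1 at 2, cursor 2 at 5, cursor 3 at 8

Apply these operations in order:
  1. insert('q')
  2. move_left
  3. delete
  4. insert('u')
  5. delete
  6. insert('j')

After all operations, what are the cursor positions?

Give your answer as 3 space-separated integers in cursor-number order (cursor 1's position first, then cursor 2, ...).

After op 1 (insert('q')): buffer="cmqnhpqwzaq" (len 11), cursors c1@3 c2@7 c3@11, authorship ..1...2...3
After op 2 (move_left): buffer="cmqnhpqwzaq" (len 11), cursors c1@2 c2@6 c3@10, authorship ..1...2...3
After op 3 (delete): buffer="cqnhqwzq" (len 8), cursors c1@1 c2@4 c3@7, authorship .1..2..3
After op 4 (insert('u')): buffer="cuqnhuqwzuq" (len 11), cursors c1@2 c2@6 c3@10, authorship .11..22..33
After op 5 (delete): buffer="cqnhqwzq" (len 8), cursors c1@1 c2@4 c3@7, authorship .1..2..3
After op 6 (insert('j')): buffer="cjqnhjqwzjq" (len 11), cursors c1@2 c2@6 c3@10, authorship .11..22..33

Answer: 2 6 10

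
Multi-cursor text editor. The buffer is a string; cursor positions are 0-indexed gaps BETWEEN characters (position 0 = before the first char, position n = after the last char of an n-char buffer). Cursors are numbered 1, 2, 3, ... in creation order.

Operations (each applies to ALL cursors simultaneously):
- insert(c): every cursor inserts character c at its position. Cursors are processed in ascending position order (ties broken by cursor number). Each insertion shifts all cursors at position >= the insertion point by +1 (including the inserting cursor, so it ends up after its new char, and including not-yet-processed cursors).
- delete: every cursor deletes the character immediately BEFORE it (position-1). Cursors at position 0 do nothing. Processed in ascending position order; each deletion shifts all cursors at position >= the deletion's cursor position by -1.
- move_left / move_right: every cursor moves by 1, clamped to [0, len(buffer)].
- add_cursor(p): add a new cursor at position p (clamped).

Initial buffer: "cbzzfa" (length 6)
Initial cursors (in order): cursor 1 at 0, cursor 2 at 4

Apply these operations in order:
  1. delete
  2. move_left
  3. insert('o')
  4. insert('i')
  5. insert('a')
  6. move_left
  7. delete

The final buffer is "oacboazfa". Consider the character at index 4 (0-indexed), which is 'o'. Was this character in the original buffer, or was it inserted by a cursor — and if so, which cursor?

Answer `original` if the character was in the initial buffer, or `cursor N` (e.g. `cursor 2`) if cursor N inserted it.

Answer: cursor 2

Derivation:
After op 1 (delete): buffer="cbzfa" (len 5), cursors c1@0 c2@3, authorship .....
After op 2 (move_left): buffer="cbzfa" (len 5), cursors c1@0 c2@2, authorship .....
After op 3 (insert('o')): buffer="ocbozfa" (len 7), cursors c1@1 c2@4, authorship 1..2...
After op 4 (insert('i')): buffer="oicboizfa" (len 9), cursors c1@2 c2@6, authorship 11..22...
After op 5 (insert('a')): buffer="oiacboiazfa" (len 11), cursors c1@3 c2@8, authorship 111..222...
After op 6 (move_left): buffer="oiacboiazfa" (len 11), cursors c1@2 c2@7, authorship 111..222...
After op 7 (delete): buffer="oacboazfa" (len 9), cursors c1@1 c2@5, authorship 11..22...
Authorship (.=original, N=cursor N): 1 1 . . 2 2 . . .
Index 4: author = 2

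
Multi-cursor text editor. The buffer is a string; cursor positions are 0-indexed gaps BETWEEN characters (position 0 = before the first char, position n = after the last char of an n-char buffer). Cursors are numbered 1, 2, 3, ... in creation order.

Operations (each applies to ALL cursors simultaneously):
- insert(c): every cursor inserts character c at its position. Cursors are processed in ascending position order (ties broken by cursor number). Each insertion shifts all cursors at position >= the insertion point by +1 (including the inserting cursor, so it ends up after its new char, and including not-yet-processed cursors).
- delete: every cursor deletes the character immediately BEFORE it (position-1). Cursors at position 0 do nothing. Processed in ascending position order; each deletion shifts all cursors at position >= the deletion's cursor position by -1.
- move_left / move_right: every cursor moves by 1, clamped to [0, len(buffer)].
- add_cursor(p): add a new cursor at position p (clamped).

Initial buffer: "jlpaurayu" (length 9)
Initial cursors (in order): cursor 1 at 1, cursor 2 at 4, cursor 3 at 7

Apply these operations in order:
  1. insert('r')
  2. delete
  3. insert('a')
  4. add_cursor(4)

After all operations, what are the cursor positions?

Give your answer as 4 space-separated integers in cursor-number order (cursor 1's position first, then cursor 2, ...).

After op 1 (insert('r')): buffer="jrlparuraryu" (len 12), cursors c1@2 c2@6 c3@10, authorship .1...2...3..
After op 2 (delete): buffer="jlpaurayu" (len 9), cursors c1@1 c2@4 c3@7, authorship .........
After op 3 (insert('a')): buffer="jalpaauraayu" (len 12), cursors c1@2 c2@6 c3@10, authorship .1...2...3..
After op 4 (add_cursor(4)): buffer="jalpaauraayu" (len 12), cursors c1@2 c4@4 c2@6 c3@10, authorship .1...2...3..

Answer: 2 6 10 4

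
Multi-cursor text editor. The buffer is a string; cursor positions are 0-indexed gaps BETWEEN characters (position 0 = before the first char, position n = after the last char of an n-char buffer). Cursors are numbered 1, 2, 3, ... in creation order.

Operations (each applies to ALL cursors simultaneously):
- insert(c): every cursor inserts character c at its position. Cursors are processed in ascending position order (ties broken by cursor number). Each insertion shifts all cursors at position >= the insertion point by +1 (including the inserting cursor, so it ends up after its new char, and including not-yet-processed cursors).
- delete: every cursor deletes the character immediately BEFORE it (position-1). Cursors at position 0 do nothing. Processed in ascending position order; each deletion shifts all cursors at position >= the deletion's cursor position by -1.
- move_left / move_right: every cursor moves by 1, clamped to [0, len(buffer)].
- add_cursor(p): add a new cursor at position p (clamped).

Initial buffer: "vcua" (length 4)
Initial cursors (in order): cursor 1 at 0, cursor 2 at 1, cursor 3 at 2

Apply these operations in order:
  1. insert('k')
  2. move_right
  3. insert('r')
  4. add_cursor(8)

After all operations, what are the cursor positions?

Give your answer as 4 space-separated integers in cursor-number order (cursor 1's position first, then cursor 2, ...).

After op 1 (insert('k')): buffer="kvkckua" (len 7), cursors c1@1 c2@3 c3@5, authorship 1.2.3..
After op 2 (move_right): buffer="kvkckua" (len 7), cursors c1@2 c2@4 c3@6, authorship 1.2.3..
After op 3 (insert('r')): buffer="kvrkcrkura" (len 10), cursors c1@3 c2@6 c3@9, authorship 1.12.23.3.
After op 4 (add_cursor(8)): buffer="kvrkcrkura" (len 10), cursors c1@3 c2@6 c4@8 c3@9, authorship 1.12.23.3.

Answer: 3 6 9 8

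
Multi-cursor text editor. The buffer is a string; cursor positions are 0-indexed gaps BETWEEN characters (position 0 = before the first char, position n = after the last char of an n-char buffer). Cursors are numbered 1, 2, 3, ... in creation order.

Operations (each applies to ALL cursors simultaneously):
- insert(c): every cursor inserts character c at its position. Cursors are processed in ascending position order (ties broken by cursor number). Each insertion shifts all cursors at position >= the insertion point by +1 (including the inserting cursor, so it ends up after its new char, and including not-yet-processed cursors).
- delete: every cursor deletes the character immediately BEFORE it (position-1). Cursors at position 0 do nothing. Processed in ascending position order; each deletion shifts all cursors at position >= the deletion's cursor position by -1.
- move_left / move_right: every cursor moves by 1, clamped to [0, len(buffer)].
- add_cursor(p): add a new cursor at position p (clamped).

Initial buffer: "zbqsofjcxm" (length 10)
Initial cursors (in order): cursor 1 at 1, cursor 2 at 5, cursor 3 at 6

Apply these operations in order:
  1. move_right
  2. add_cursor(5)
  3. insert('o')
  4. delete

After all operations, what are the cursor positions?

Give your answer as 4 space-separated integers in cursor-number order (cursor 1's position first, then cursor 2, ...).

After op 1 (move_right): buffer="zbqsofjcxm" (len 10), cursors c1@2 c2@6 c3@7, authorship ..........
After op 2 (add_cursor(5)): buffer="zbqsofjcxm" (len 10), cursors c1@2 c4@5 c2@6 c3@7, authorship ..........
After op 3 (insert('o')): buffer="zboqsoofojocxm" (len 14), cursors c1@3 c4@7 c2@9 c3@11, authorship ..1...4.2.3...
After op 4 (delete): buffer="zbqsofjcxm" (len 10), cursors c1@2 c4@5 c2@6 c3@7, authorship ..........

Answer: 2 6 7 5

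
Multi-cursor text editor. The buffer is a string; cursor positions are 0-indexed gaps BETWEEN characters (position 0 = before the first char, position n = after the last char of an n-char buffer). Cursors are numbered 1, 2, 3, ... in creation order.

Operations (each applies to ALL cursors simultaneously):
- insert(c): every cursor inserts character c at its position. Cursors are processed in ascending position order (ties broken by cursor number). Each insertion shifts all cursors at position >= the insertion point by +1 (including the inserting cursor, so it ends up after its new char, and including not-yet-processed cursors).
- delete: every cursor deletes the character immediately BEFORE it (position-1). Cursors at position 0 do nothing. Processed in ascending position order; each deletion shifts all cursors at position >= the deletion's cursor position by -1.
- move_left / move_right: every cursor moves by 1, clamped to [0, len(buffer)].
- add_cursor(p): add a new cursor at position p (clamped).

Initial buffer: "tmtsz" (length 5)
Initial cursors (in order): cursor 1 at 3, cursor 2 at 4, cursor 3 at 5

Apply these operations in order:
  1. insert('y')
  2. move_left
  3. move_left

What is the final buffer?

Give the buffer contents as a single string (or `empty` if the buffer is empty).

After op 1 (insert('y')): buffer="tmtysyzy" (len 8), cursors c1@4 c2@6 c3@8, authorship ...1.2.3
After op 2 (move_left): buffer="tmtysyzy" (len 8), cursors c1@3 c2@5 c3@7, authorship ...1.2.3
After op 3 (move_left): buffer="tmtysyzy" (len 8), cursors c1@2 c2@4 c3@6, authorship ...1.2.3

Answer: tmtysyzy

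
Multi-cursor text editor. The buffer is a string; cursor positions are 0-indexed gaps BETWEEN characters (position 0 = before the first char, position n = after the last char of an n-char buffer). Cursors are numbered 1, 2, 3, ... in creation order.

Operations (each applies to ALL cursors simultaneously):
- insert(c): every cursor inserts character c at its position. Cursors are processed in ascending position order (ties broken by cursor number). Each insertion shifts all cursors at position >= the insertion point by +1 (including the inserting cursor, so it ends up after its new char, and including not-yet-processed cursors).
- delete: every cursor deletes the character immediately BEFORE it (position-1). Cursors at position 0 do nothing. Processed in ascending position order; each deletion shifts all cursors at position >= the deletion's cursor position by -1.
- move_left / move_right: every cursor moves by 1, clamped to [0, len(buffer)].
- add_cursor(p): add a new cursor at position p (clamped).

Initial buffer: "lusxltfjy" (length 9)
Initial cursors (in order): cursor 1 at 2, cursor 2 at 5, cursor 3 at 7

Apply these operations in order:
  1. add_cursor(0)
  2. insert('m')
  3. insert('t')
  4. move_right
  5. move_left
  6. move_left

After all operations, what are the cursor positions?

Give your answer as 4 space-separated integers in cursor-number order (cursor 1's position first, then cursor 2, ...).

Answer: 5 10 14 1

Derivation:
After op 1 (add_cursor(0)): buffer="lusxltfjy" (len 9), cursors c4@0 c1@2 c2@5 c3@7, authorship .........
After op 2 (insert('m')): buffer="mlumsxlmtfmjy" (len 13), cursors c4@1 c1@4 c2@8 c3@11, authorship 4..1...2..3..
After op 3 (insert('t')): buffer="mtlumtsxlmttfmtjy" (len 17), cursors c4@2 c1@6 c2@11 c3@15, authorship 44..11...22..33..
After op 4 (move_right): buffer="mtlumtsxlmttfmtjy" (len 17), cursors c4@3 c1@7 c2@12 c3@16, authorship 44..11...22..33..
After op 5 (move_left): buffer="mtlumtsxlmttfmtjy" (len 17), cursors c4@2 c1@6 c2@11 c3@15, authorship 44..11...22..33..
After op 6 (move_left): buffer="mtlumtsxlmttfmtjy" (len 17), cursors c4@1 c1@5 c2@10 c3@14, authorship 44..11...22..33..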